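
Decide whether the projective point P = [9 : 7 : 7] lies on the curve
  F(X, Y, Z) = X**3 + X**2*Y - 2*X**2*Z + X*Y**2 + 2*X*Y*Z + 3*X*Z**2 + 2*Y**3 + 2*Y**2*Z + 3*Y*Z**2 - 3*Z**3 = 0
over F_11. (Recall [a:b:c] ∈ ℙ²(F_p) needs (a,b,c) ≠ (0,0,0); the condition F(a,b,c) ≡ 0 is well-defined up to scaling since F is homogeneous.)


F(9,7,7) ≡ 0 (mod 11); P is on the curve.

Evaluate F(9, 7, 7) term-by-term (mod 11).
  X**3 ↦ 1·729·1·1 = 729
  X**2*Y ↦ 1·81·7·1 = 567
  -2*X**2*Z ↦ -2·81·1·7 = -1134
  X*Y**2 ↦ 1·9·49·1 = 441
  2*X*Y*Z ↦ 2·9·7·7 = 882
  3*X*Z**2 ↦ 3·9·1·49 = 1323
  2*Y**3 ↦ 2·1·343·1 = 686
  2*Y**2*Z ↦ 2·1·49·7 = 686
  3*Y*Z**2 ↦ 3·1·7·49 = 1029
  -3*Z**3 ↦ -3·1·1·343 = -1029
Sum: F(9, 7, 7) = (729) + (567) + (-1134) + (441) + (882) + (1323) + (686) + (686) + (1029) + (-1029) = 4180.
Reducing mod 11: 4180 ≡ 0 (mod 11).
Since F(a, b, c) ≡ 0 (mod 11), P lies on the curve.


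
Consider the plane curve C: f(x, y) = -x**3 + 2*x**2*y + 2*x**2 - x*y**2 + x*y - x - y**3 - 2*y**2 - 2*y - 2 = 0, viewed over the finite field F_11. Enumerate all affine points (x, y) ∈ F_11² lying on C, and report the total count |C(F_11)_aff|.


Affine F_11-points: {(0, 2), (0, 5), (1, 4), (4, 1), (4, 5), (4, 10), (7, 6), (8, 5), (9, 6)}; count = 9.

For each of the 121 pairs (x, y) ∈ F_11², evaluate f(x, y) mod 11. Record the zeros.
  x = 0: [0↦9, 1↦4, 2↦0, 3↦2, 4↦4, 5↦0, 6↦6, 7↦5, 8↦2, 9↦2, 10↦10]  zeros at y ∈ {2, 5}
  x = 1: [0↦9, 1↦6, 2↦2, 3↦2, 4↦0, 5↦1, 6↦10, 7↦10, 8↦6, 9↦3, 10↦6]  zeros at y ∈ {4}
  x = 2: [0↦7, 1↦10, 2↦10, 3↦1, 4↦10, 5↦9, 6↦3, 7↦8, 8↦7, 9↦5, 10↦7]  zeros at y ∈ ∅
  x = 3: [0↦8, 1↦10, 2↦7, 3↦4, 4↦6, 5↦7, 6↦1, 7↦4, 8↦10, 9↦2, 10↦7]  zeros at y ∈ ∅
  x = 4: [0↦6, 1↦0, 2↦9, 3↦5, 4↦4, 5↦0, 6↦9, 7↦3, 8↦9, 9↦10, 10↦0]  zeros at y ∈ {1, 5, 10}
  x = 5: [0↦6, 1↦7, 2↦10, 3↦9, 4↦9, 5↦4, 6↦10, 7↦10, 8↦9, 9↦1, 10↦2]  zeros at y ∈ ∅
  x = 6: [0↦2, 1↦3, 2↦4, 3↦10, 4↦4, 5↦2, 6↦9, 7↦8, 8↦4, 9↦2, 10↦7]  zeros at y ∈ ∅
  x = 7: [0↦10, 1↦4, 2↦7, 3↦2, 4↦5, 5↦10, 6↦0, 7↦2, 8↦10, 9↦7, 10↦9]  zeros at y ∈ {6}
  x = 8: [0↦2, 1↦4, 2↦2, 3↦1, 4↦6, 5↦0, 6↦10, 7↦8, 8↦10, 9↦10, 10↦2]  zeros at y ∈ {5}
  x = 9: [0↦5, 1↦8, 2↦5, 3↦1, 4↦1, 5↦10, 6↦0, 7↦9, 8↦9, 9↦5, 10↦2]  zeros at y ∈ {6}
  x = 10: [0↦2, 1↦10, 2↦10, 3↦7, 4↦6, 5↦1, 6↦8, 7↦10, 8↦1, 9↦8, 10↦3]  zeros at y ∈ ∅
Collecting zeros: affine points = {(0, 2), (0, 5), (1, 4), (4, 1), (4, 5), (4, 10), (7, 6), (8, 5), (9, 6)}.
Total count |C(F_11)_aff| = 9.


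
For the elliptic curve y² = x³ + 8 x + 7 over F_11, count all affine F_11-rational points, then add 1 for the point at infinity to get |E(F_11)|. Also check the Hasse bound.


Affine points = {(1, 4), (1, 7), (2, 3), (2, 8), (3, 5), (3, 6), (4, 2), (4, 9), (8, 0), (9, 4), (9, 7), (10, 3), (10, 8)}; affine count = 13; |E(F_11)| = 14.

Discriminant check: Δ ∝ 4a³ + 27b² = 4·8³ + 27·7² = 4·512 + 27·49 ≡ 5 (mod 11). Nonzero ⇒ E is nonsingular.
For each x ∈ F_11, compute rhs = x³ + 8·x + 7 mod 11, then count y ∈ F_11 with y² ≡ rhs.
  x = 0: rhs = 7, matching y values: none (0 points).
  x = 1: rhs = 5, matching y values: 4, 7 (2 points).
  x = 2: rhs = 9, matching y values: 3, 8 (2 points).
  x = 3: rhs = 3, matching y values: 5, 6 (2 points).
  x = 4: rhs = 4, matching y values: 2, 9 (2 points).
  x = 5: rhs = 7, matching y values: none (0 points).
  x = 6: rhs = 7, matching y values: none (0 points).
  x = 7: rhs = 10, matching y values: none (0 points).
  x = 8: rhs = 0, matching y values: 0 (1 points).
  x = 9: rhs = 5, matching y values: 4, 7 (2 points).
  x = 10: rhs = 9, matching y values: 3, 8 (2 points).
Total affine count: 13.
Full point count |E(F_11)| = 13 + 1 = 14.
Hasse bound: |14 − (11+1)| = |2| = 2 ≤ 2√11 ≈ 6.6332 ✓.


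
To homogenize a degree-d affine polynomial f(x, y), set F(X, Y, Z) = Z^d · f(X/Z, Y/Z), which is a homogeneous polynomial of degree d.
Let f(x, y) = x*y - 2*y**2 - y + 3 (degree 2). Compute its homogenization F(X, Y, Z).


F(X, Y, Z) = X*Y - 2*Y**2 - Y*Z + 3*Z**2

deg(f) = 2.
Substitute x = X/Z, y = Y/Z into f, then multiply by Z^2.
  monomial 1·x^1·y^1 ↦ 1·X^1·Y^1·Z^0.
  monomial -2·x^0·y^2 ↦ -2·X^0·Y^2·Z^0.
  monomial -1·x^0·y^1 ↦ -1·X^0·Y^1·Z^1.
  monomial 3·x^0·y^0 ↦ 3·X^0·Y^0·Z^2.
Collecting: F(X, Y, Z) = X*Y - 2*Y**2 - Y*Z + 3*Z**2.


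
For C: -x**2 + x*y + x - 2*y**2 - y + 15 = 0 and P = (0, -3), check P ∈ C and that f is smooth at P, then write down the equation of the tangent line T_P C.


Tangent line at P: -2*x + 11*y + 33 = 0.

Step 1: f(0, -3) = 0, so P lies on C.
Step 2: partial derivatives
  f_x(x, y) = -2*x + y + 1, f_y(x, y) = x - 4*y - 1.
  f_x(P) = -2, f_y(P) = 11 (gradient nonzero, so P is smooth).
Step 3: tangent line at P: -2·(x − 0) + 11·(y − -3) = 0.
Expanding: -2*x + 11*y + 33 = 0.


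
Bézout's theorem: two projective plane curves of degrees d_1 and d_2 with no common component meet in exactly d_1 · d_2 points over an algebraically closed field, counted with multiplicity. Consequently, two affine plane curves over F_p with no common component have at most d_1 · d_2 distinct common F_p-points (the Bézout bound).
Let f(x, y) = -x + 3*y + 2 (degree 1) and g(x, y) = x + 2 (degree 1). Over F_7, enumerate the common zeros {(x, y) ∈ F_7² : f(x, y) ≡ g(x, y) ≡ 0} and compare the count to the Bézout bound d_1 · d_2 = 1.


Common zeros: {(5, 1)}; count = 1; Bézout bound = 1.

deg(f) = 1, deg(g) = 1, so Bézout bound = 1.
Scan x ∈ F_7. For each x, list the y ∈ F_7 with f(x, y) ≡ 0 and those with g(x, y) ≡ 0 (mod 7); the common zeros in that column are the intersection.
  x = 0: f ≡ 0 at y ∈ {4}; g ≡ 0 at y ∈ ∅; common: ∅.
  x = 1: f ≡ 0 at y ∈ {2}; g ≡ 0 at y ∈ ∅; common: ∅.
  x = 2: f ≡ 0 at y ∈ {0}; g ≡ 0 at y ∈ ∅; common: ∅.
  x = 3: f ≡ 0 at y ∈ {5}; g ≡ 0 at y ∈ ∅; common: ∅.
  x = 4: f ≡ 0 at y ∈ {3}; g ≡ 0 at y ∈ ∅; common: ∅.
  x = 5: f ≡ 0 at y ∈ {1}; g ≡ 0 at y ∈ {0, 1, 2, 3, 4, 5, 6}; common: {1}.
  x = 6: f ≡ 0 at y ∈ {6}; g ≡ 0 at y ∈ ∅; common: ∅.
Collecting: common zeros = {(5, 1)}, so the count is 1.
Comparison with the Bézout bound: 1 ≤ 1 = deg(f)·deg(g), as expected for curves with no common component (the bound is attained).


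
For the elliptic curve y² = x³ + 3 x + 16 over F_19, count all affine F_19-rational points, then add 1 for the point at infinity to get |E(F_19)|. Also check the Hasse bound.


Affine points = {(0, 4), (0, 15), (1, 1), (1, 18), (2, 7), (2, 12), (4, 4), (4, 15), (5, 2), (5, 17), (7, 0), (8, 1), (8, 18), (10, 1), (10, 18), (14, 3), (14, 16), (15, 4), (15, 15)}; affine count = 19; |E(F_19)| = 20.

Discriminant check: Δ ∝ 4a³ + 27b² = 4·3³ + 27·16² = 4·27 + 27·256 ≡ 9 (mod 19). Nonzero ⇒ E is nonsingular.
For each x ∈ F_19, compute rhs = x³ + 3·x + 16 mod 19, then count y ∈ F_19 with y² ≡ rhs.
  x = 0: rhs = 16, matching y values: 4, 15 (2 points).
  x = 1: rhs = 1, matching y values: 1, 18 (2 points).
  x = 2: rhs = 11, matching y values: 7, 12 (2 points).
  x = 3: rhs = 14, matching y values: none (0 points).
  x = 4: rhs = 16, matching y values: 4, 15 (2 points).
  x = 5: rhs = 4, matching y values: 2, 17 (2 points).
  x = 6: rhs = 3, matching y values: none (0 points).
  x = 7: rhs = 0, matching y values: 0 (1 points).
  x = 8: rhs = 1, matching y values: 1, 18 (2 points).
  x = 9: rhs = 12, matching y values: none (0 points).
  x = 10: rhs = 1, matching y values: 1, 18 (2 points).
  x = 11: rhs = 12, matching y values: none (0 points).
  x = 12: rhs = 13, matching y values: none (0 points).
  x = 13: rhs = 10, matching y values: none (0 points).
  x = 14: rhs = 9, matching y values: 3, 16 (2 points).
  x = 15: rhs = 16, matching y values: 4, 15 (2 points).
  x = 16: rhs = 18, matching y values: none (0 points).
  x = 17: rhs = 2, matching y values: none (0 points).
  x = 18: rhs = 12, matching y values: none (0 points).
Total affine count: 19.
Full point count |E(F_19)| = 19 + 1 = 20.
Hasse bound: |20 − (19+1)| = |0| = 0 ≤ 2√19 ≈ 8.7178 ✓.


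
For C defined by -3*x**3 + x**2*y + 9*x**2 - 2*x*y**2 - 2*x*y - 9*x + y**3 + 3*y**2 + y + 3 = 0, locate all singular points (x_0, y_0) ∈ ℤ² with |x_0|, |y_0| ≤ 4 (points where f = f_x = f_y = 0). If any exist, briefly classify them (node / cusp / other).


Singular points: {(1, 0)}; classification: cusp.

Compute partial derivatives:
  f_x = -9*x**2 + 2*x*y + 18*x - 2*y**2 - 2*y - 9.
  f_y = x**2 - 4*x*y - 2*x + 3*y**2 + 6*y + 1.
Scan x_0 ∈ {−4, ..., 4}. For each x_0, f_y(x_0, y) is a polynomial in y; find its integer roots y ∈ {−4, ..., 4}, then test f_x and f at those candidates.
  x = -4: f_y(-4, y) = 3*y**2 + 22*y + 25; no integer root y with |y| ≤ 4.
  x = -3: f_y(-3, y) = 3*y**2 + 18*y + 16; no integer root y with |y| ≤ 4.
  x = -2: f_y(-2, y) = 3*y**2 + 14*y + 9; no integer root y with |y| ≤ 4.
  x = -1: f_y(-1, y) = 3*y**2 + 10*y + 4; no integer root y with |y| ≤ 4.
  x = 0: f_y(0, y) = 3*y**2 + 6*y + 1; no integer root y with |y| ≤ 4.
  x = 1: f_y(1, y) = 3*y**2 + 2*y; vanishes at y ∈ {0}. (1, 0): f_x = 0, f = 0 — SINGULAR.
  x = 2: f_y(2, y) = 3*y**2 - 2*y + 1; no integer root y with |y| ≤ 4.
  x = 3: f_y(3, y) = 3*y**2 - 6*y + 4; no integer root y with |y| ≤ 4.
  x = 4: f_y(4, y) = 3*y**2 - 10*y + 9; no integer root y with |y| ≤ 4.
Only singular point on the grid: (1, 0).
Classify: substitute x = 1 + u, y = 0 + v and expand: f = -3*u**3 + u**2*v - 2*u*v**2 + v**3 + v**2.
No constant or linear terms (consistent with a singular point). Quadratic part: v**2. Cubic part: -3*u**3 + u**2*v - 2*u*v**2 + v**3.
The quadratic part v**2 is a perfect square, so there is a single (double) tangent line v = 0, i.e. y = 0. Restricting the cubic part to that line (v = 0) leaves -3*u**3 ≠ 0, so f is not divisible by v and the branch is v² ≈ 3*u**3 to lowest order — this is a cusp.
Classification: cusp.


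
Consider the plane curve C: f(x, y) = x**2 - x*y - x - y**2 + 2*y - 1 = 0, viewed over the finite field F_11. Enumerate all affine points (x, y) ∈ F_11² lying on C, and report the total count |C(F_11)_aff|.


Affine F_11-points: {(0, 1), (2, 1), (2, 10), (4, 0), (4, 9), (6, 9), (8, 0), (8, 5), (9, 5), (9, 10)}; count = 10.

For each of the 121 pairs (x, y) ∈ F_11², evaluate f(x, y) mod 11. Record the zeros.
  x = 0: [0↦10, 1↦0, 2↦10, 3↦7, 4↦2, 5↦6, 6↦8, 7↦8, 8↦6, 9↦2, 10↦7]  zeros at y ∈ {1}
  x = 1: [0↦10, 1↦10, 2↦8, 3↦4, 4↦9, 5↦1, 6↦2, 7↦1, 8↦9, 9↦4, 10↦8]  zeros at y ∈ ∅
  x = 2: [0↦1, 1↦0, 2↦8, 3↦3, 4↦7, 5↦9, 6↦9, 7↦7, 8↦3, 9↦8, 10↦0]  zeros at y ∈ {1, 10}
  x = 3: [0↦5, 1↦3, 2↦10, 3↦4, 4↦7, 5↦8, 6↦7, 7↦4, 8↦10, 9↦3, 10↦5]  zeros at y ∈ ∅
  x = 4: [0↦0, 1↦8, 2↦3, 3↦7, 4↦9, 5↦9, 6↦7, 7↦3, 8↦8, 9↦0, 10↦1]  zeros at y ∈ {0, 9}
  x = 5: [0↦8, 1↦4, 2↦9, 3↦1, 4↦2, 5↦1, 6↦9, 7↦4, 8↦8, 9↦10, 10↦10]  zeros at y ∈ ∅
  x = 6: [0↦7, 1↦2, 2↦6, 3↦8, 4↦8, 5↦6, 6↦2, 7↦7, 8↦10, 9↦0, 10↦10]  zeros at y ∈ {9}
  x = 7: [0↦8, 1↦2, 2↦5, 3↦6, 4↦5, 5↦2, 6↦8, 7↦1, 8↦3, 9↦3, 10↦1]  zeros at y ∈ ∅
  x = 8: [0↦0, 1↦4, 2↦6, 3↦6, 4↦4, 5↦0, 6↦5, 7↦8, 8↦9, 9↦8, 10↦5]  zeros at y ∈ {0, 5}
  x = 9: [0↦5, 1↦8, 2↦9, 3↦8, 4↦5, 5↦0, 6↦4, 7↦6, 8↦6, 9↦4, 10↦0]  zeros at y ∈ {5, 10}
  x = 10: [0↦1, 1↦3, 2↦3, 3↦1, 4↦8, 5↦2, 6↦5, 7↦6, 8↦5, 9↦2, 10↦8]  zeros at y ∈ ∅
Collecting zeros: affine points = {(0, 1), (2, 1), (2, 10), (4, 0), (4, 9), (6, 9), (8, 0), (8, 5), (9, 5), (9, 10)}.
Total count |C(F_11)_aff| = 10.


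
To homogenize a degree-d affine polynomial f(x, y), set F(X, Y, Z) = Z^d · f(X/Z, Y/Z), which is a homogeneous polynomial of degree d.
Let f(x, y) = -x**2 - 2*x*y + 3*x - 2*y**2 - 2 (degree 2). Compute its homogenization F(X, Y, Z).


F(X, Y, Z) = -X**2 - 2*X*Y + 3*X*Z - 2*Y**2 - 2*Z**2

deg(f) = 2.
Substitute x = X/Z, y = Y/Z into f, then multiply by Z^2.
  monomial -1·x^2·y^0 ↦ -1·X^2·Y^0·Z^0.
  monomial -2·x^1·y^1 ↦ -2·X^1·Y^1·Z^0.
  monomial 3·x^1·y^0 ↦ 3·X^1·Y^0·Z^1.
  monomial -2·x^0·y^2 ↦ -2·X^0·Y^2·Z^0.
  monomial -2·x^0·y^0 ↦ -2·X^0·Y^0·Z^2.
Collecting: F(X, Y, Z) = -X**2 - 2*X*Y + 3*X*Z - 2*Y**2 - 2*Z**2.


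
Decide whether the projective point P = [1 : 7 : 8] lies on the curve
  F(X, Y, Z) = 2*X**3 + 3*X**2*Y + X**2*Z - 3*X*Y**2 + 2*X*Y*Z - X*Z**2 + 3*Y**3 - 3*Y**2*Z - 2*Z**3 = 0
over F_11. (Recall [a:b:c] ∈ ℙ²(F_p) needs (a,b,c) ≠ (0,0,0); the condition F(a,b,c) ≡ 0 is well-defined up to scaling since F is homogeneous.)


F(1,7,8) ≡ 4 (mod 11); P is NOT on the curve.

Evaluate F(1, 7, 8) term-by-term (mod 11).
  2*X**3 ↦ 2·1·1·1 = 2
  3*X**2*Y ↦ 3·1·7·1 = 21
  X**2*Z ↦ 1·1·1·8 = 8
  -3*X*Y**2 ↦ -3·1·49·1 = -147
  2*X*Y*Z ↦ 2·1·7·8 = 112
  -X*Z**2 ↦ -1·1·1·64 = -64
  3*Y**3 ↦ 3·1·343·1 = 1029
  -3*Y**2*Z ↦ -3·1·49·8 = -1176
  -2*Z**3 ↦ -2·1·1·512 = -1024
Sum: F(1, 7, 8) = (2) + (21) + (8) + (-147) + (112) + (-64) + (1029) + (-1176) + (-1024) = -1239.
Reducing mod 11: -1239 ≡ 4 (mod 11).
Since F(a, b, c) ≡ 4 ≠ 0 (mod 11), P does NOT lie on the curve.


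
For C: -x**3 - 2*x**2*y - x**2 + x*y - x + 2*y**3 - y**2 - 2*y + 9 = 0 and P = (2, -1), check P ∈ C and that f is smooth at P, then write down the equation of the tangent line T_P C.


Tangent line at P: 20 - 10*x = 0.

Step 1: f(2, -1) = 0, so P lies on C.
Step 2: partial derivatives
  f_x(x, y) = -3*x**2 - 4*x*y - 2*x + y - 1, f_y(x, y) = -2*x**2 + x + 6*y**2 - 2*y - 2.
  f_x(P) = -10, f_y(P) = 0 (gradient nonzero, so P is smooth).
Step 3: tangent line at P: -10·(x − 2) + 0·(y − -1) = 0.
Expanding: 20 - 10*x = 0.


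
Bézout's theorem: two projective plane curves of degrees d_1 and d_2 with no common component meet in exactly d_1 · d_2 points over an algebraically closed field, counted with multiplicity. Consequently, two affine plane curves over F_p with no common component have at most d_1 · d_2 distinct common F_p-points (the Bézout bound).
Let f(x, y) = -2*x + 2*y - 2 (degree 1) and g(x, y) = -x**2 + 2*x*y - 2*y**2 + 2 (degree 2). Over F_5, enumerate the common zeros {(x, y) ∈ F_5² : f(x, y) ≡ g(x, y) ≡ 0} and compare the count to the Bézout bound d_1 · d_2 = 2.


Common zeros: {(0, 1), (3, 4)}; count = 2; Bézout bound = 2.

deg(f) = 1, deg(g) = 2, so Bézout bound = 2.
Scan x ∈ F_5. For each x, list the y ∈ F_5 with f(x, y) ≡ 0 and those with g(x, y) ≡ 0 (mod 5); the common zeros in that column are the intersection.
  x = 0: f ≡ 0 at y ∈ {1}; g ≡ 0 at y ∈ {1, 4}; common: {1}.
  x = 1: f ≡ 0 at y ∈ {2}; g ≡ 0 at y ∈ ∅; common: ∅.
  x = 2: f ≡ 0 at y ∈ {3}; g ≡ 0 at y ∈ {1}; common: ∅.
  x = 3: f ≡ 0 at y ∈ {4}; g ≡ 0 at y ∈ {4}; common: {4}.
  x = 4: f ≡ 0 at y ∈ {0}; g ≡ 0 at y ∈ ∅; common: ∅.
Collecting: common zeros = {(0, 1), (3, 4)}, so the count is 2.
Comparison with the Bézout bound: 2 ≤ 2 = deg(f)·deg(g), as expected for curves with no common component (the bound is attained).


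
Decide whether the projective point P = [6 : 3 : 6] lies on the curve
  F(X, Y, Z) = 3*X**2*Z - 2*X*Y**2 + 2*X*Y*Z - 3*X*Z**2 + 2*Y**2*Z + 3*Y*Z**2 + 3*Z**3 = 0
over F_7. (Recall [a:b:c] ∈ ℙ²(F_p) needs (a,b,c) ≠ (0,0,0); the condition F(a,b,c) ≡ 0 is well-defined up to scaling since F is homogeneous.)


F(6,3,6) ≡ 5 (mod 7); P is NOT on the curve.

Evaluate F(6, 3, 6) term-by-term (mod 7).
  3*X**2*Z ↦ 3·36·1·6 = 648
  -2*X*Y**2 ↦ -2·6·9·1 = -108
  2*X*Y*Z ↦ 2·6·3·6 = 216
  -3*X*Z**2 ↦ -3·6·1·36 = -648
  2*Y**2*Z ↦ 2·1·9·6 = 108
  3*Y*Z**2 ↦ 3·1·3·36 = 324
  3*Z**3 ↦ 3·1·1·216 = 648
Sum: F(6, 3, 6) = (648) + (-108) + (216) + (-648) + (108) + (324) + (648) = 1188.
Reducing mod 7: 1188 ≡ 5 (mod 7).
Since F(a, b, c) ≡ 5 ≠ 0 (mod 7), P does NOT lie on the curve.


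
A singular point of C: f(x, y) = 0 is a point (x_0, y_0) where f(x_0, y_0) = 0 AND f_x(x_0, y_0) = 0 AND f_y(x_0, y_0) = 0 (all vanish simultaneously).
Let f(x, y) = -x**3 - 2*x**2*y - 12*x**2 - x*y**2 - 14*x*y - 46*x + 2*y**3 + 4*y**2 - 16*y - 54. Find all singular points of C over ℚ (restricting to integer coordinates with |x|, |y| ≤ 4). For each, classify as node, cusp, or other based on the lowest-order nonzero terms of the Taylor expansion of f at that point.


Singular points: {(-3, -1)}; classification: node.

Compute partial derivatives:
  f_x = -3*x**2 - 4*x*y - 24*x - y**2 - 14*y - 46.
  f_y = -2*x**2 - 2*x*y - 14*x + 6*y**2 + 8*y - 16.
Scan x_0 ∈ {−4, ..., 4}. For each x_0, f_y(x_0, y) is a polynomial in y; find its integer roots y ∈ {−4, ..., 4}, then test f_x and f at those candidates.
  x = -4: f_y(-4, y) = 6*y**2 + 16*y + 8; vanishes at y ∈ {-2}. (-4, -2): f_x = -6 ≠ 0.
  x = -3: f_y(-3, y) = 6*y**2 + 14*y + 8; vanishes at y ∈ {-1}. (-3, -1): f_x = 0, f = 0 — SINGULAR.
  x = -2: f_y(-2, y) = 6*y**2 + 12*y + 4; no integer root y with |y| ≤ 4.
  x = -1: f_y(-1, y) = 6*y**2 + 10*y - 4; vanishes at y ∈ {-2}. (-1, -2): f_x = -9 ≠ 0.
  x = 0: f_y(0, y) = 6*y**2 + 8*y - 16; no integer root y with |y| ≤ 4.
  x = 1: f_y(1, y) = 6*y**2 + 6*y - 32; no integer root y with |y| ≤ 4.
  x = 2: f_y(2, y) = 6*y**2 + 4*y - 52; no integer root y with |y| ≤ 4.
  x = 3: f_y(3, y) = 6*y**2 + 2*y - 76; no integer root y with |y| ≤ 4.
  x = 4: f_y(4, y) = 6*y**2 - 104; no integer root y with |y| ≤ 4.
Only singular point on the grid: (-3, -1).
Classify: substitute x = -3 + u, y = -1 + v and expand: f = -u**3 - 2*u**2*v - u**2 - u*v**2 + 2*v**3 + v**2.
No constant or linear terms (consistent with a singular point). Quadratic part: -u**2 + v**2. Cubic part: -u**3 - 2*u**2*v - u*v**2 + 2*v**3.
The quadratic part v**2 - u**2 = (v − u)(v + u) splits into two distinct linear factors, so there are two distinct tangent lines y − -1 = ±(x − -3) — this is a node (ordinary double point).
Classification: node.


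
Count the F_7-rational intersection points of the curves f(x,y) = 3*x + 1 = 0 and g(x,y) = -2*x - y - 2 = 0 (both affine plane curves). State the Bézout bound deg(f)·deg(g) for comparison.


Common zeros: {(2, 1)}; count = 1; Bézout bound = 1.

deg(f) = 1, deg(g) = 1, so Bézout bound = 1.
Scan x ∈ F_7. For each x, list the y ∈ F_7 with f(x, y) ≡ 0 and those with g(x, y) ≡ 0 (mod 7); the common zeros in that column are the intersection.
  x = 0: f ≡ 0 at y ∈ ∅; g ≡ 0 at y ∈ {5}; common: ∅.
  x = 1: f ≡ 0 at y ∈ ∅; g ≡ 0 at y ∈ {3}; common: ∅.
  x = 2: f ≡ 0 at y ∈ {0, 1, 2, 3, 4, 5, 6}; g ≡ 0 at y ∈ {1}; common: {1}.
  x = 3: f ≡ 0 at y ∈ ∅; g ≡ 0 at y ∈ {6}; common: ∅.
  x = 4: f ≡ 0 at y ∈ ∅; g ≡ 0 at y ∈ {4}; common: ∅.
  x = 5: f ≡ 0 at y ∈ ∅; g ≡ 0 at y ∈ {2}; common: ∅.
  x = 6: f ≡ 0 at y ∈ ∅; g ≡ 0 at y ∈ {0}; common: ∅.
Collecting: common zeros = {(2, 1)}, so the count is 1.
Comparison with the Bézout bound: 1 ≤ 1 = deg(f)·deg(g), as expected for curves with no common component (the bound is attained).


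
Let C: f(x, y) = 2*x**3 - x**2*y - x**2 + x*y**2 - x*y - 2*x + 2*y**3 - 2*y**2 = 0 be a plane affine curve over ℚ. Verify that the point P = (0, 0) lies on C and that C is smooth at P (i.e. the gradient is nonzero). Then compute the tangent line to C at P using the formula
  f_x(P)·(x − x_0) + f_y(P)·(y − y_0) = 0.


Tangent line at P: -2*x = 0.

Step 1: f(0, 0) = 0, so P lies on C.
Step 2: partial derivatives
  f_x(x, y) = 6*x**2 - 2*x*y - 2*x + y**2 - y - 2, f_y(x, y) = -x**2 + 2*x*y - x + 6*y**2 - 4*y.
  f_x(P) = -2, f_y(P) = 0 (gradient nonzero, so P is smooth).
Step 3: tangent line at P: -2·(x − 0) + 0·(y − 0) = 0.
Expanding: -2*x = 0.


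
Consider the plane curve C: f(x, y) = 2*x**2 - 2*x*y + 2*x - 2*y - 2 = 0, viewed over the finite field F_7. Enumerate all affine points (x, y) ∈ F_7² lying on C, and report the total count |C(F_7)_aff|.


Affine F_7-points: {(0, 6), (1, 4), (2, 4), (3, 1), (4, 1), (5, 6)}; count = 6.

For each of the 49 pairs (x, y) ∈ F_7², evaluate f(x, y) mod 7. Record the zeros.
  x = 0: [0↦5, 1↦3, 2↦1, 3↦6, 4↦4, 5↦2, 6↦0]  zeros at y ∈ {6}
  x = 1: [0↦2, 1↦5, 2↦1, 3↦4, 4↦0, 5↦3, 6↦6]  zeros at y ∈ {4}
  x = 2: [0↦3, 1↦4, 2↦5, 3↦6, 4↦0, 5↦1, 6↦2]  zeros at y ∈ {4}
  x = 3: [0↦1, 1↦0, 2↦6, 3↦5, 4↦4, 5↦3, 6↦2]  zeros at y ∈ {1}
  x = 4: [0↦3, 1↦0, 2↦4, 3↦1, 4↦5, 5↦2, 6↦6]  zeros at y ∈ {1}
  x = 5: [0↦2, 1↦4, 2↦6, 3↦1, 4↦3, 5↦5, 6↦0]  zeros at y ∈ {6}
  x = 6: [0↦5, 1↦5, 2↦5, 3↦5, 4↦5, 5↦5, 6↦5]  zeros at y ∈ ∅
Collecting zeros: affine points = {(0, 6), (1, 4), (2, 4), (3, 1), (4, 1), (5, 6)}.
Total count |C(F_7)_aff| = 6.


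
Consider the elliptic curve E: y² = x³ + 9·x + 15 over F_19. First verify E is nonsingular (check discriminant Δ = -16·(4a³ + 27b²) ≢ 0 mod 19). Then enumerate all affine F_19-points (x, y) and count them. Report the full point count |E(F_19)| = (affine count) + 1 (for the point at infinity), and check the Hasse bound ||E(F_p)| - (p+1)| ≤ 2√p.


Affine points = {(1, 5), (1, 14), (4, 1), (4, 18), (6, 0), (11, 1), (11, 18), (13, 7), (13, 12), (14, 4), (14, 15), (18, 9), (18, 10)}; affine count = 13; |E(F_19)| = 14.

Discriminant check: Δ ∝ 4a³ + 27b² = 4·9³ + 27·15² = 4·729 + 27·225 ≡ 4 (mod 19). Nonzero ⇒ E is nonsingular.
For each x ∈ F_19, compute rhs = x³ + 9·x + 15 mod 19, then count y ∈ F_19 with y² ≡ rhs.
  x = 0: rhs = 15, matching y values: none (0 points).
  x = 1: rhs = 6, matching y values: 5, 14 (2 points).
  x = 2: rhs = 3, matching y values: none (0 points).
  x = 3: rhs = 12, matching y values: none (0 points).
  x = 4: rhs = 1, matching y values: 1, 18 (2 points).
  x = 5: rhs = 14, matching y values: none (0 points).
  x = 6: rhs = 0, matching y values: 0 (1 points).
  x = 7: rhs = 3, matching y values: none (0 points).
  x = 8: rhs = 10, matching y values: none (0 points).
  x = 9: rhs = 8, matching y values: none (0 points).
  x = 10: rhs = 3, matching y values: none (0 points).
  x = 11: rhs = 1, matching y values: 1, 18 (2 points).
  x = 12: rhs = 8, matching y values: none (0 points).
  x = 13: rhs = 11, matching y values: 7, 12 (2 points).
  x = 14: rhs = 16, matching y values: 4, 15 (2 points).
  x = 15: rhs = 10, matching y values: none (0 points).
  x = 16: rhs = 18, matching y values: none (0 points).
  x = 17: rhs = 8, matching y values: none (0 points).
  x = 18: rhs = 5, matching y values: 9, 10 (2 points).
Total affine count: 13.
Full point count |E(F_19)| = 13 + 1 = 14.
Hasse bound: |14 − (19+1)| = |-6| = 6 ≤ 2√19 ≈ 8.7178 ✓.


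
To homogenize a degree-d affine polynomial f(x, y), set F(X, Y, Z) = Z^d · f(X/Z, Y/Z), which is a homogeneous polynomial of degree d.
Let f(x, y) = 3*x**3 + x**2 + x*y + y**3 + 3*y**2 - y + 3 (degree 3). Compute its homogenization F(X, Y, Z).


F(X, Y, Z) = 3*X**3 + X**2*Z + X*Y*Z + Y**3 + 3*Y**2*Z - Y*Z**2 + 3*Z**3

deg(f) = 3.
Substitute x = X/Z, y = Y/Z into f, then multiply by Z^3.
  monomial 3·x^3·y^0 ↦ 3·X^3·Y^0·Z^0.
  monomial 1·x^2·y^0 ↦ 1·X^2·Y^0·Z^1.
  monomial 1·x^1·y^1 ↦ 1·X^1·Y^1·Z^1.
  monomial 1·x^0·y^3 ↦ 1·X^0·Y^3·Z^0.
  monomial 3·x^0·y^2 ↦ 3·X^0·Y^2·Z^1.
  monomial -1·x^0·y^1 ↦ -1·X^0·Y^1·Z^2.
  monomial 3·x^0·y^0 ↦ 3·X^0·Y^0·Z^3.
Collecting: F(X, Y, Z) = 3*X**3 + X**2*Z + X*Y*Z + Y**3 + 3*Y**2*Z - Y*Z**2 + 3*Z**3.


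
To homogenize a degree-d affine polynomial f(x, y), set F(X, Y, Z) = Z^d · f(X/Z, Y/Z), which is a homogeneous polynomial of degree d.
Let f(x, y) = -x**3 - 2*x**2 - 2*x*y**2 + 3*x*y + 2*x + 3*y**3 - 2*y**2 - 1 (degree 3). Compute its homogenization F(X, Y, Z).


F(X, Y, Z) = -X**3 - 2*X**2*Z - 2*X*Y**2 + 3*X*Y*Z + 2*X*Z**2 + 3*Y**3 - 2*Y**2*Z - Z**3

deg(f) = 3.
Substitute x = X/Z, y = Y/Z into f, then multiply by Z^3.
  monomial -1·x^3·y^0 ↦ -1·X^3·Y^0·Z^0.
  monomial -2·x^2·y^0 ↦ -2·X^2·Y^0·Z^1.
  monomial -2·x^1·y^2 ↦ -2·X^1·Y^2·Z^0.
  monomial 3·x^1·y^1 ↦ 3·X^1·Y^1·Z^1.
  monomial 2·x^1·y^0 ↦ 2·X^1·Y^0·Z^2.
  monomial 3·x^0·y^3 ↦ 3·X^0·Y^3·Z^0.
  monomial -2·x^0·y^2 ↦ -2·X^0·Y^2·Z^1.
  monomial -1·x^0·y^0 ↦ -1·X^0·Y^0·Z^3.
Collecting: F(X, Y, Z) = -X**3 - 2*X**2*Z - 2*X*Y**2 + 3*X*Y*Z + 2*X*Z**2 + 3*Y**3 - 2*Y**2*Z - Z**3.


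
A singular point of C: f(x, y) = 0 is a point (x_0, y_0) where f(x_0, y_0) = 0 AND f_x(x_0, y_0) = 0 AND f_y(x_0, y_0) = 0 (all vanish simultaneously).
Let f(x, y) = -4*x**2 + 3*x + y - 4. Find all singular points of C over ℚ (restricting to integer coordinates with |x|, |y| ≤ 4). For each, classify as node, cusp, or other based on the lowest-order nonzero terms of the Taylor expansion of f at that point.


No singular points in the scanned grid; C is smooth there.

Compute partial derivatives:
  f_x = 3 - 8*x.
  f_y = 1.
f_y = 1 is a nonzero constant, so f_y never vanishes: no point (x, y) can satisfy f = f_x = f_y = 0. In particular no (x, y) ∈ {−4, ..., 4}² is singular; the curve is smooth.


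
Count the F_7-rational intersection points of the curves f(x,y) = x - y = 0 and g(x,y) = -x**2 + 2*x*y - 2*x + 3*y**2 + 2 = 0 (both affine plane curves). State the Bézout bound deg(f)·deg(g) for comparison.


Common zeros: {(2, 2)}; count = 1; Bézout bound = 2.

deg(f) = 1, deg(g) = 2, so Bézout bound = 2.
Scan x ∈ F_7. For each x, list the y ∈ F_7 with f(x, y) ≡ 0 and those with g(x, y) ≡ 0 (mod 7); the common zeros in that column are the intersection.
  x = 0: f ≡ 0 at y ∈ {0}; g ≡ 0 at y ∈ {2, 5}; common: ∅.
  x = 1: f ≡ 0 at y ∈ {1}; g ≡ 0 at y ∈ {5, 6}; common: ∅.
  x = 2: f ≡ 0 at y ∈ {2}; g ≡ 0 at y ∈ {2, 6}; common: {2}.
  x = 3: f ≡ 0 at y ∈ {3}; g ≡ 0 at y ∈ ∅; common: ∅.
  x = 4: f ≡ 0 at y ∈ {4}; g ≡ 0 at y ∈ ∅; common: ∅.
  x = 5: f ≡ 0 at y ∈ {5}; g ≡ 0 at y ∈ ∅; common: ∅.
  x = 6: f ≡ 0 at y ∈ {6}; g ≡ 0 at y ∈ ∅; common: ∅.
Collecting: common zeros = {(2, 2)}, so the count is 1.
Comparison with the Bézout bound: 1 ≤ 2 = deg(f)·deg(g), as expected for curves with no common component (the affine F_7-count falls short of the bound because intersections may lie at infinity, over extension fields, or carry multiplicity).


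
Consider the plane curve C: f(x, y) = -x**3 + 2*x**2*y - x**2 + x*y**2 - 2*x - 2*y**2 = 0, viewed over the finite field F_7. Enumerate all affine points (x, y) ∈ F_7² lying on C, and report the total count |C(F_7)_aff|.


Affine F_7-points: {(0, 0), (1, 3), (1, 6), (2, 2), (3, 0), (3, 3), (6, 5)}; count = 7.

For each of the 49 pairs (x, y) ∈ F_7², evaluate f(x, y) mod 7. Record the zeros.
  x = 0: [0↦0, 1↦5, 2↦6, 3↦3, 4↦3, 5↦6, 6↦5]  zeros at y ∈ {0}
  x = 1: [0↦3, 1↦4, 2↦3, 3↦0, 4↦2, 5↦2, 6↦0]  zeros at y ∈ {3, 6}
  x = 2: [0↦5, 1↦6, 2↦0, 3↦1, 4↦2, 5↦3, 6↦4]  zeros at y ∈ {2}
  x = 3: [0↦0, 1↦5, 2↦5, 3↦0, 4↦4, 5↦3, 6↦4]  zeros at y ∈ {0, 3}
  x = 4: [0↦3, 1↦2, 2↦5, 3↦5, 4↦2, 5↦3, 6↦1]  zeros at y ∈ ∅
  x = 5: [0↦1, 1↦5, 2↦1, 3↦3, 4↦4, 5↦4, 6↦3]  zeros at y ∈ ∅
  x = 6: [0↦2, 1↦1, 2↦1, 3↦2, 4↦4, 5↦0, 6↦4]  zeros at y ∈ {5}
Collecting zeros: affine points = {(0, 0), (1, 3), (1, 6), (2, 2), (3, 0), (3, 3), (6, 5)}.
Total count |C(F_7)_aff| = 7.


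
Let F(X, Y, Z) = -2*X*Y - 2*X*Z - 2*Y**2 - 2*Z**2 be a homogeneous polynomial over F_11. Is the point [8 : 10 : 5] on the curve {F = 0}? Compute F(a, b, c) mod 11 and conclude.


F(8,10,5) ≡ 5 (mod 11); P is NOT on the curve.

Evaluate F(8, 10, 5) term-by-term (mod 11).
  -2*X*Y ↦ -2·8·10·1 = -160
  -2*X*Z ↦ -2·8·1·5 = -80
  -2*Y**2 ↦ -2·1·100·1 = -200
  -2*Z**2 ↦ -2·1·1·25 = -50
Sum: F(8, 10, 5) = (-160) + (-80) + (-200) + (-50) = -490.
Reducing mod 11: -490 ≡ 5 (mod 11).
Since F(a, b, c) ≡ 5 ≠ 0 (mod 11), P does NOT lie on the curve.


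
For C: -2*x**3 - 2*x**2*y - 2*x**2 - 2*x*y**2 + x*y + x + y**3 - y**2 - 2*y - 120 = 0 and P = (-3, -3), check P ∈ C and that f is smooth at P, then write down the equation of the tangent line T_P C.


Tangent line at P: -98*x - 26*y - 372 = 0.

Step 1: f(-3, -3) = 0, so P lies on C.
Step 2: partial derivatives
  f_x(x, y) = -6*x**2 - 4*x*y - 4*x - 2*y**2 + y + 1, f_y(x, y) = -2*x**2 - 4*x*y + x + 3*y**2 - 2*y - 2.
  f_x(P) = -98, f_y(P) = -26 (gradient nonzero, so P is smooth).
Step 3: tangent line at P: -98·(x − -3) + -26·(y − -3) = 0.
Expanding: -98*x - 26*y - 372 = 0.


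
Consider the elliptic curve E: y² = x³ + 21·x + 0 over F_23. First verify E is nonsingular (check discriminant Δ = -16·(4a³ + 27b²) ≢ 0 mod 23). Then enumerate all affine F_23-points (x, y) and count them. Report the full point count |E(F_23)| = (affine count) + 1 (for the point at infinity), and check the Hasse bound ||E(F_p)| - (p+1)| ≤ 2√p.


Affine points = {(0, 0), (2, 2), (2, 21), (5, 0), (8, 6), (8, 17), (12, 5), (12, 18), (13, 3), (13, 20), (14, 5), (14, 18), (16, 4), (16, 19), (17, 7), (17, 16), (18, 0), (19, 6), (19, 17), (20, 5), (20, 18), (22, 1), (22, 22)}; affine count = 23; |E(F_23)| = 24.

Discriminant check: Δ ∝ 4a³ + 27b² = 4·21³ + 27·0² = 4·9261 + 27·0 ≡ 14 (mod 23). Nonzero ⇒ E is nonsingular.
For each x ∈ F_23, compute rhs = x³ + 21·x + 0 mod 23, then count y ∈ F_23 with y² ≡ rhs.
  x = 0: rhs = 0, matching y values: 0 (1 points).
  x = 1: rhs = 22, matching y values: none (0 points).
  x = 2: rhs = 4, matching y values: 2, 21 (2 points).
  x = 3: rhs = 21, matching y values: none (0 points).
  x = 4: rhs = 10, matching y values: none (0 points).
  x = 5: rhs = 0, matching y values: 0 (1 points).
  x = 6: rhs = 20, matching y values: none (0 points).
  x = 7: rhs = 7, matching y values: none (0 points).
  x = 8: rhs = 13, matching y values: 6, 17 (2 points).
  x = 9: rhs = 21, matching y values: none (0 points).
  x = 10: rhs = 14, matching y values: none (0 points).
  x = 11: rhs = 21, matching y values: none (0 points).
  x = 12: rhs = 2, matching y values: 5, 18 (2 points).
  x = 13: rhs = 9, matching y values: 3, 20 (2 points).
  x = 14: rhs = 2, matching y values: 5, 18 (2 points).
  x = 15: rhs = 10, matching y values: none (0 points).
  x = 16: rhs = 16, matching y values: 4, 19 (2 points).
  x = 17: rhs = 3, matching y values: 7, 16 (2 points).
  x = 18: rhs = 0, matching y values: 0 (1 points).
  x = 19: rhs = 13, matching y values: 6, 17 (2 points).
  x = 20: rhs = 2, matching y values: 5, 18 (2 points).
  x = 21: rhs = 19, matching y values: none (0 points).
  x = 22: rhs = 1, matching y values: 1, 22 (2 points).
Total affine count: 23.
Full point count |E(F_23)| = 23 + 1 = 24.
Hasse bound: |24 − (23+1)| = |0| = 0 ≤ 2√23 ≈ 9.5917 ✓.


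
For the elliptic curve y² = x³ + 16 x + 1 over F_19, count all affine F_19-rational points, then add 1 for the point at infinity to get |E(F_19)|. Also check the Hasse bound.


Affine points = {(0, 1), (0, 18), (3, 0), (5, 4), (5, 15), (6, 3), (6, 16), (7, 0), (9, 0), (11, 8), (11, 11), (14, 9), (14, 10), (15, 5), (15, 14)}; affine count = 15; |E(F_19)| = 16.

Discriminant check: Δ ∝ 4a³ + 27b² = 4·16³ + 27·1² = 4·4096 + 27·1 ≡ 14 (mod 19). Nonzero ⇒ E is nonsingular.
For each x ∈ F_19, compute rhs = x³ + 16·x + 1 mod 19, then count y ∈ F_19 with y² ≡ rhs.
  x = 0: rhs = 1, matching y values: 1, 18 (2 points).
  x = 1: rhs = 18, matching y values: none (0 points).
  x = 2: rhs = 3, matching y values: none (0 points).
  x = 3: rhs = 0, matching y values: 0 (1 points).
  x = 4: rhs = 15, matching y values: none (0 points).
  x = 5: rhs = 16, matching y values: 4, 15 (2 points).
  x = 6: rhs = 9, matching y values: 3, 16 (2 points).
  x = 7: rhs = 0, matching y values: 0 (1 points).
  x = 8: rhs = 14, matching y values: none (0 points).
  x = 9: rhs = 0, matching y values: 0 (1 points).
  x = 10: rhs = 2, matching y values: none (0 points).
  x = 11: rhs = 7, matching y values: 8, 11 (2 points).
  x = 12: rhs = 2, matching y values: none (0 points).
  x = 13: rhs = 12, matching y values: none (0 points).
  x = 14: rhs = 5, matching y values: 9, 10 (2 points).
  x = 15: rhs = 6, matching y values: 5, 14 (2 points).
  x = 16: rhs = 2, matching y values: none (0 points).
  x = 17: rhs = 18, matching y values: none (0 points).
  x = 18: rhs = 3, matching y values: none (0 points).
Total affine count: 15.
Full point count |E(F_19)| = 15 + 1 = 16.
Hasse bound: |16 − (19+1)| = |-4| = 4 ≤ 2√19 ≈ 8.7178 ✓.


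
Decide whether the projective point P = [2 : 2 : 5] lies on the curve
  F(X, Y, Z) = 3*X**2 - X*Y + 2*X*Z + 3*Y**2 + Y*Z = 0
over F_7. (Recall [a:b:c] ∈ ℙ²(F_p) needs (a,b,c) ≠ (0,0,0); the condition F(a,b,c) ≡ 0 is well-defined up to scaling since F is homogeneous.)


F(2,2,5) ≡ 1 (mod 7); P is NOT on the curve.

Evaluate F(2, 2, 5) term-by-term (mod 7).
  3*X**2 ↦ 3·4·1·1 = 12
  -X*Y ↦ -1·2·2·1 = -4
  2*X*Z ↦ 2·2·1·5 = 20
  3*Y**2 ↦ 3·1·4·1 = 12
  Y*Z ↦ 1·1·2·5 = 10
Sum: F(2, 2, 5) = (12) + (-4) + (20) + (12) + (10) = 50.
Reducing mod 7: 50 ≡ 1 (mod 7).
Since F(a, b, c) ≡ 1 ≠ 0 (mod 7), P does NOT lie on the curve.


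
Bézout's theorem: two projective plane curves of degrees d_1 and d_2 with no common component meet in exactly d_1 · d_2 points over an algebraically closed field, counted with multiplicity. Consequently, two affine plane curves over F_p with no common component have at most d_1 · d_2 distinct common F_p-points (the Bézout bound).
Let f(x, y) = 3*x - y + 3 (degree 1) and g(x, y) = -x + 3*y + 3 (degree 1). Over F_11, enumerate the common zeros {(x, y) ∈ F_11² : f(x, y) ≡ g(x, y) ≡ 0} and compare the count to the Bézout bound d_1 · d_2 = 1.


Common zeros: {(4, 4)}; count = 1; Bézout bound = 1.

deg(f) = 1, deg(g) = 1, so Bézout bound = 1.
Scan x ∈ F_11. For each x, list the y ∈ F_11 with f(x, y) ≡ 0 and those with g(x, y) ≡ 0 (mod 11); the common zeros in that column are the intersection.
  x = 0: f ≡ 0 at y ∈ {3}; g ≡ 0 at y ∈ {10}; common: ∅.
  x = 1: f ≡ 0 at y ∈ {6}; g ≡ 0 at y ∈ {3}; common: ∅.
  x = 2: f ≡ 0 at y ∈ {9}; g ≡ 0 at y ∈ {7}; common: ∅.
  x = 3: f ≡ 0 at y ∈ {1}; g ≡ 0 at y ∈ {0}; common: ∅.
  x = 4: f ≡ 0 at y ∈ {4}; g ≡ 0 at y ∈ {4}; common: {4}.
  x = 5: f ≡ 0 at y ∈ {7}; g ≡ 0 at y ∈ {8}; common: ∅.
  x = 6: f ≡ 0 at y ∈ {10}; g ≡ 0 at y ∈ {1}; common: ∅.
  x = 7: f ≡ 0 at y ∈ {2}; g ≡ 0 at y ∈ {5}; common: ∅.
  x = 8: f ≡ 0 at y ∈ {5}; g ≡ 0 at y ∈ {9}; common: ∅.
  x = 9: f ≡ 0 at y ∈ {8}; g ≡ 0 at y ∈ {2}; common: ∅.
  x = 10: f ≡ 0 at y ∈ {0}; g ≡ 0 at y ∈ {6}; common: ∅.
Collecting: common zeros = {(4, 4)}, so the count is 1.
Comparison with the Bézout bound: 1 ≤ 1 = deg(f)·deg(g), as expected for curves with no common component (the bound is attained).


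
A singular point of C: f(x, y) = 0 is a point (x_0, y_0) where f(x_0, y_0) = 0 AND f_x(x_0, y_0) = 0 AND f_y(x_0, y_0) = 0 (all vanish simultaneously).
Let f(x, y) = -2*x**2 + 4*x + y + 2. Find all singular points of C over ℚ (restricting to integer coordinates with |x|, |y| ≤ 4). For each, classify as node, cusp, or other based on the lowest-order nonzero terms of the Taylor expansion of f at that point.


No singular points in the scanned grid; C is smooth there.

Compute partial derivatives:
  f_x = 4 - 4*x.
  f_y = 1.
f_y = 1 is a nonzero constant, so f_y never vanishes: no point (x, y) can satisfy f = f_x = f_y = 0. In particular no (x, y) ∈ {−4, ..., 4}² is singular; the curve is smooth.


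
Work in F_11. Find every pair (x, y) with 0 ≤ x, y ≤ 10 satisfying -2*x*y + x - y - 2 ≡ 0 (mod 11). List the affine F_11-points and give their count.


Affine F_11-points: {(0, 9), (1, 7), (2, 0), (3, 8), (4, 10), (6, 2), (7, 4), (8, 1), (9, 5), (10, 3)}; count = 10.

For each of the 121 pairs (x, y) ∈ F_11², evaluate f(x, y) mod 11. Record the zeros.
  x = 0: [0↦9, 1↦8, 2↦7, 3↦6, 4↦5, 5↦4, 6↦3, 7↦2, 8↦1, 9↦0, 10↦10]  zeros at y ∈ {9}
  x = 1: [0↦10, 1↦7, 2↦4, 3↦1, 4↦9, 5↦6, 6↦3, 7↦0, 8↦8, 9↦5, 10↦2]  zeros at y ∈ {7}
  x = 2: [0↦0, 1↦6, 2↦1, 3↦7, 4↦2, 5↦8, 6↦3, 7↦9, 8↦4, 9↦10, 10↦5]  zeros at y ∈ {0}
  x = 3: [0↦1, 1↦5, 2↦9, 3↦2, 4↦6, 5↦10, 6↦3, 7↦7, 8↦0, 9↦4, 10↦8]  zeros at y ∈ {8}
  x = 4: [0↦2, 1↦4, 2↦6, 3↦8, 4↦10, 5↦1, 6↦3, 7↦5, 8↦7, 9↦9, 10↦0]  zeros at y ∈ {10}
  x = 5: [0↦3, 1↦3, 2↦3, 3↦3, 4↦3, 5↦3, 6↦3, 7↦3, 8↦3, 9↦3, 10↦3]  zeros at y ∈ ∅
  x = 6: [0↦4, 1↦2, 2↦0, 3↦9, 4↦7, 5↦5, 6↦3, 7↦1, 8↦10, 9↦8, 10↦6]  zeros at y ∈ {2}
  x = 7: [0↦5, 1↦1, 2↦8, 3↦4, 4↦0, 5↦7, 6↦3, 7↦10, 8↦6, 9↦2, 10↦9]  zeros at y ∈ {4}
  x = 8: [0↦6, 1↦0, 2↦5, 3↦10, 4↦4, 5↦9, 6↦3, 7↦8, 8↦2, 9↦7, 10↦1]  zeros at y ∈ {1}
  x = 9: [0↦7, 1↦10, 2↦2, 3↦5, 4↦8, 5↦0, 6↦3, 7↦6, 8↦9, 9↦1, 10↦4]  zeros at y ∈ {5}
  x = 10: [0↦8, 1↦9, 2↦10, 3↦0, 4↦1, 5↦2, 6↦3, 7↦4, 8↦5, 9↦6, 10↦7]  zeros at y ∈ {3}
Collecting zeros: affine points = {(0, 9), (1, 7), (2, 0), (3, 8), (4, 10), (6, 2), (7, 4), (8, 1), (9, 5), (10, 3)}.
Total count |C(F_11)_aff| = 10.


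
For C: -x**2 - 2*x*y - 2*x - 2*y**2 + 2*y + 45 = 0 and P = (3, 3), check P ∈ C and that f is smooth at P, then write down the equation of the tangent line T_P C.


Tangent line at P: -14*x - 16*y + 90 = 0.

Step 1: f(3, 3) = 0, so P lies on C.
Step 2: partial derivatives
  f_x(x, y) = -2*x - 2*y - 2, f_y(x, y) = -2*x - 4*y + 2.
  f_x(P) = -14, f_y(P) = -16 (gradient nonzero, so P is smooth).
Step 3: tangent line at P: -14·(x − 3) + -16·(y − 3) = 0.
Expanding: -14*x - 16*y + 90 = 0.


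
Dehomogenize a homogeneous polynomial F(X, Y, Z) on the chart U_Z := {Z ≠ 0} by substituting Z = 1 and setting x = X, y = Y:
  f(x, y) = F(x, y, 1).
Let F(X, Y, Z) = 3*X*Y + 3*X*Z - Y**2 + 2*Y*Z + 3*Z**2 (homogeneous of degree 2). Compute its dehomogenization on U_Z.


f(x, y) = 3*x*y + 3*x - y**2 + 2*y + 3

On U_Z we set Z = 1. Each monomial c·X^i·Y^j·Z^k in F becomes c·x^i·y^j·1^k = c·x^i·y^j.
Substituting Z = 1: F(X, Y, 1) = 3*x*y + 3*x - y**2 + 2*y + 3.
Note: deg(f) ≤ deg(F) = 2; strict inequality happens when F is divisible by Z (lost terms).


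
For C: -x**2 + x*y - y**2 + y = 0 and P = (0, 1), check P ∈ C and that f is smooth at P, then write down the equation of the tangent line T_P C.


Tangent line at P: x - y + 1 = 0.

Step 1: f(0, 1) = 0, so P lies on C.
Step 2: partial derivatives
  f_x(x, y) = -2*x + y, f_y(x, y) = x - 2*y + 1.
  f_x(P) = 1, f_y(P) = -1 (gradient nonzero, so P is smooth).
Step 3: tangent line at P: 1·(x − 0) + -1·(y − 1) = 0.
Expanding: x - y + 1 = 0.


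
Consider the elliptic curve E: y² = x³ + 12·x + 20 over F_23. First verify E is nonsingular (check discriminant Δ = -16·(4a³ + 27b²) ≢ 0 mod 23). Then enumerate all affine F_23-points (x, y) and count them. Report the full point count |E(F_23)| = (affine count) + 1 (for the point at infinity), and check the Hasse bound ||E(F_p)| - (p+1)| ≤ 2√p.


Affine points = {(2, 11), (2, 12), (6, 3), (6, 20), (9, 11), (9, 12), (10, 6), (10, 17), (12, 11), (12, 12), (13, 2), (13, 21), (17, 10), (17, 13), (19, 0), (20, 7), (20, 16)}; affine count = 17; |E(F_23)| = 18.

Discriminant check: Δ ∝ 4a³ + 27b² = 4·12³ + 27·20² = 4·1728 + 27·400 ≡ 2 (mod 23). Nonzero ⇒ E is nonsingular.
For each x ∈ F_23, compute rhs = x³ + 12·x + 20 mod 23, then count y ∈ F_23 with y² ≡ rhs.
  x = 0: rhs = 20, matching y values: none (0 points).
  x = 1: rhs = 10, matching y values: none (0 points).
  x = 2: rhs = 6, matching y values: 11, 12 (2 points).
  x = 3: rhs = 14, matching y values: none (0 points).
  x = 4: rhs = 17, matching y values: none (0 points).
  x = 5: rhs = 21, matching y values: none (0 points).
  x = 6: rhs = 9, matching y values: 3, 20 (2 points).
  x = 7: rhs = 10, matching y values: none (0 points).
  x = 8: rhs = 7, matching y values: none (0 points).
  x = 9: rhs = 6, matching y values: 11, 12 (2 points).
  x = 10: rhs = 13, matching y values: 6, 17 (2 points).
  x = 11: rhs = 11, matching y values: none (0 points).
  x = 12: rhs = 6, matching y values: 11, 12 (2 points).
  x = 13: rhs = 4, matching y values: 2, 21 (2 points).
  x = 14: rhs = 11, matching y values: none (0 points).
  x = 15: rhs = 10, matching y values: none (0 points).
  x = 16: rhs = 7, matching y values: none (0 points).
  x = 17: rhs = 8, matching y values: 10, 13 (2 points).
  x = 18: rhs = 19, matching y values: none (0 points).
  x = 19: rhs = 0, matching y values: 0 (1 points).
  x = 20: rhs = 3, matching y values: 7, 16 (2 points).
  x = 21: rhs = 11, matching y values: none (0 points).
  x = 22: rhs = 7, matching y values: none (0 points).
Total affine count: 17.
Full point count |E(F_23)| = 17 + 1 = 18.
Hasse bound: |18 − (23+1)| = |-6| = 6 ≤ 2√23 ≈ 9.5917 ✓.
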